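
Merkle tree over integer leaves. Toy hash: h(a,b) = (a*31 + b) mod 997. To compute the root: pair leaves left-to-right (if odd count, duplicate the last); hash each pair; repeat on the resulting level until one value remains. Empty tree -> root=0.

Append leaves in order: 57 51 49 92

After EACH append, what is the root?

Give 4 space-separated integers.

Answer: 57 821 100 143

Derivation:
After append 57 (leaves=[57]):
  L0: [57]
  root=57
After append 51 (leaves=[57, 51]):
  L0: [57, 51]
  L1: h(57,51)=(57*31+51)%997=821 -> [821]
  root=821
After append 49 (leaves=[57, 51, 49]):
  L0: [57, 51, 49]
  L1: h(57,51)=(57*31+51)%997=821 h(49,49)=(49*31+49)%997=571 -> [821, 571]
  L2: h(821,571)=(821*31+571)%997=100 -> [100]
  root=100
After append 92 (leaves=[57, 51, 49, 92]):
  L0: [57, 51, 49, 92]
  L1: h(57,51)=(57*31+51)%997=821 h(49,92)=(49*31+92)%997=614 -> [821, 614]
  L2: h(821,614)=(821*31+614)%997=143 -> [143]
  root=143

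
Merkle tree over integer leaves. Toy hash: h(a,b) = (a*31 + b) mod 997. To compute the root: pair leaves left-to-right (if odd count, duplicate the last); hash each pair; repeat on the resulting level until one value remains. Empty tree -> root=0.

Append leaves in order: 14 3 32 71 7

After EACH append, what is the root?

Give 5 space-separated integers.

After append 14 (leaves=[14]):
  L0: [14]
  root=14
After append 3 (leaves=[14, 3]):
  L0: [14, 3]
  L1: h(14,3)=(14*31+3)%997=437 -> [437]
  root=437
After append 32 (leaves=[14, 3, 32]):
  L0: [14, 3, 32]
  L1: h(14,3)=(14*31+3)%997=437 h(32,32)=(32*31+32)%997=27 -> [437, 27]
  L2: h(437,27)=(437*31+27)%997=613 -> [613]
  root=613
After append 71 (leaves=[14, 3, 32, 71]):
  L0: [14, 3, 32, 71]
  L1: h(14,3)=(14*31+3)%997=437 h(32,71)=(32*31+71)%997=66 -> [437, 66]
  L2: h(437,66)=(437*31+66)%997=652 -> [652]
  root=652
After append 7 (leaves=[14, 3, 32, 71, 7]):
  L0: [14, 3, 32, 71, 7]
  L1: h(14,3)=(14*31+3)%997=437 h(32,71)=(32*31+71)%997=66 h(7,7)=(7*31+7)%997=224 -> [437, 66, 224]
  L2: h(437,66)=(437*31+66)%997=652 h(224,224)=(224*31+224)%997=189 -> [652, 189]
  L3: h(652,189)=(652*31+189)%997=461 -> [461]
  root=461

Answer: 14 437 613 652 461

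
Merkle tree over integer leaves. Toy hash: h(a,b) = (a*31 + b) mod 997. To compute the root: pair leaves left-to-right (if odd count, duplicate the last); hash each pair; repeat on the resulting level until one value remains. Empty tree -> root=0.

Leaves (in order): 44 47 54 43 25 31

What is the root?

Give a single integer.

Answer: 307

Derivation:
L0: [44, 47, 54, 43, 25, 31]
L1: h(44,47)=(44*31+47)%997=414 h(54,43)=(54*31+43)%997=720 h(25,31)=(25*31+31)%997=806 -> [414, 720, 806]
L2: h(414,720)=(414*31+720)%997=593 h(806,806)=(806*31+806)%997=867 -> [593, 867]
L3: h(593,867)=(593*31+867)%997=307 -> [307]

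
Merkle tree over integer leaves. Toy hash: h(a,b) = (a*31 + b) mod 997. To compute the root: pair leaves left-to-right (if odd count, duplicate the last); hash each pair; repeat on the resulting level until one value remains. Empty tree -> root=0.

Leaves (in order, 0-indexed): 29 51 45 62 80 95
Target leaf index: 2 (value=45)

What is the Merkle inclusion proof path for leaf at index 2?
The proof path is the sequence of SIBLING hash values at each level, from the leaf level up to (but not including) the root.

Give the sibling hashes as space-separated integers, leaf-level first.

L0 (leaves): [29, 51, 45, 62, 80, 95], target index=2
L1: h(29,51)=(29*31+51)%997=950 [pair 0] h(45,62)=(45*31+62)%997=460 [pair 1] h(80,95)=(80*31+95)%997=581 [pair 2] -> [950, 460, 581]
  Sibling for proof at L0: 62
L2: h(950,460)=(950*31+460)%997=0 [pair 0] h(581,581)=(581*31+581)%997=646 [pair 1] -> [0, 646]
  Sibling for proof at L1: 950
L3: h(0,646)=(0*31+646)%997=646 [pair 0] -> [646]
  Sibling for proof at L2: 646
Root: 646
Proof path (sibling hashes from leaf to root): [62, 950, 646]

Answer: 62 950 646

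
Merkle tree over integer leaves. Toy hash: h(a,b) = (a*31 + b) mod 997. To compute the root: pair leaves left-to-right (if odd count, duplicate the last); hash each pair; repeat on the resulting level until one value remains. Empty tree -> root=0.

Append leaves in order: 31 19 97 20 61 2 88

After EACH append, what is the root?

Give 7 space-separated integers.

After append 31 (leaves=[31]):
  L0: [31]
  root=31
After append 19 (leaves=[31, 19]):
  L0: [31, 19]
  L1: h(31,19)=(31*31+19)%997=980 -> [980]
  root=980
After append 97 (leaves=[31, 19, 97]):
  L0: [31, 19, 97]
  L1: h(31,19)=(31*31+19)%997=980 h(97,97)=(97*31+97)%997=113 -> [980, 113]
  L2: h(980,113)=(980*31+113)%997=583 -> [583]
  root=583
After append 20 (leaves=[31, 19, 97, 20]):
  L0: [31, 19, 97, 20]
  L1: h(31,19)=(31*31+19)%997=980 h(97,20)=(97*31+20)%997=36 -> [980, 36]
  L2: h(980,36)=(980*31+36)%997=506 -> [506]
  root=506
After append 61 (leaves=[31, 19, 97, 20, 61]):
  L0: [31, 19, 97, 20, 61]
  L1: h(31,19)=(31*31+19)%997=980 h(97,20)=(97*31+20)%997=36 h(61,61)=(61*31+61)%997=955 -> [980, 36, 955]
  L2: h(980,36)=(980*31+36)%997=506 h(955,955)=(955*31+955)%997=650 -> [506, 650]
  L3: h(506,650)=(506*31+650)%997=384 -> [384]
  root=384
After append 2 (leaves=[31, 19, 97, 20, 61, 2]):
  L0: [31, 19, 97, 20, 61, 2]
  L1: h(31,19)=(31*31+19)%997=980 h(97,20)=(97*31+20)%997=36 h(61,2)=(61*31+2)%997=896 -> [980, 36, 896]
  L2: h(980,36)=(980*31+36)%997=506 h(896,896)=(896*31+896)%997=756 -> [506, 756]
  L3: h(506,756)=(506*31+756)%997=490 -> [490]
  root=490
After append 88 (leaves=[31, 19, 97, 20, 61, 2, 88]):
  L0: [31, 19, 97, 20, 61, 2, 88]
  L1: h(31,19)=(31*31+19)%997=980 h(97,20)=(97*31+20)%997=36 h(61,2)=(61*31+2)%997=896 h(88,88)=(88*31+88)%997=822 -> [980, 36, 896, 822]
  L2: h(980,36)=(980*31+36)%997=506 h(896,822)=(896*31+822)%997=682 -> [506, 682]
  L3: h(506,682)=(506*31+682)%997=416 -> [416]
  root=416

Answer: 31 980 583 506 384 490 416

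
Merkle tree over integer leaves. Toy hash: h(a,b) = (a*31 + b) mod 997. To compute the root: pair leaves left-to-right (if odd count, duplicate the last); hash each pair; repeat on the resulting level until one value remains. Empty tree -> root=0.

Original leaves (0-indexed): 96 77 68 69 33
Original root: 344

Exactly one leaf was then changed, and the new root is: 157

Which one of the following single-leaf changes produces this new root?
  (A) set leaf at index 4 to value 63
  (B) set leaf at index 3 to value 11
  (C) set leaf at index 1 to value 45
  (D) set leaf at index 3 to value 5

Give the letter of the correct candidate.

Answer: A

Derivation:
Original leaves: [96, 77, 68, 69, 33]
Target new root: 157
Try each candidate change and compute the resulting root:
Candidate A: set leaf[4] = 63 -> leaves = [96, 77, 68, 69, 63]
  L0: [96, 77, 68, 69, 63]
  L1: h(96,77)=(96*31+77)%997=62 h(68,69)=(68*31+69)%997=183 h(63,63)=(63*31+63)%997=22 -> [62, 183, 22]
  L2: h(62,183)=(62*31+183)%997=111 h(22,22)=(22*31+22)%997=704 -> [111, 704]
  L3: h(111,704)=(111*31+704)%997=157 -> [157]
  root = 157 == target 157  ** MATCH **
Candidate B: set leaf[3] = 11 -> leaves = [96, 77, 68, 11, 33]
  L0: [96, 77, 68, 11, 33]
  L1: h(96,77)=(96*31+77)%997=62 h(68,11)=(68*31+11)%997=125 h(33,33)=(33*31+33)%997=59 -> [62, 125, 59]
  L2: h(62,125)=(62*31+125)%997=53 h(59,59)=(59*31+59)%997=891 -> [53, 891]
  L3: h(53,891)=(53*31+891)%997=540 -> [540]
  root = 540 != target 157
Candidate C: set leaf[1] = 45 -> leaves = [96, 45, 68, 69, 33]
  L0: [96, 45, 68, 69, 33]
  L1: h(96,45)=(96*31+45)%997=30 h(68,69)=(68*31+69)%997=183 h(33,33)=(33*31+33)%997=59 -> [30, 183, 59]
  L2: h(30,183)=(30*31+183)%997=116 h(59,59)=(59*31+59)%997=891 -> [116, 891]
  L3: h(116,891)=(116*31+891)%997=499 -> [499]
  root = 499 != target 157
Candidate D: set leaf[3] = 5 -> leaves = [96, 77, 68, 5, 33]
  L0: [96, 77, 68, 5, 33]
  L1: h(96,77)=(96*31+77)%997=62 h(68,5)=(68*31+5)%997=119 h(33,33)=(33*31+33)%997=59 -> [62, 119, 59]
  L2: h(62,119)=(62*31+119)%997=47 h(59,59)=(59*31+59)%997=891 -> [47, 891]
  L3: h(47,891)=(47*31+891)%997=354 -> [354]
  root = 354 != target 157
Candidate A produces the target root.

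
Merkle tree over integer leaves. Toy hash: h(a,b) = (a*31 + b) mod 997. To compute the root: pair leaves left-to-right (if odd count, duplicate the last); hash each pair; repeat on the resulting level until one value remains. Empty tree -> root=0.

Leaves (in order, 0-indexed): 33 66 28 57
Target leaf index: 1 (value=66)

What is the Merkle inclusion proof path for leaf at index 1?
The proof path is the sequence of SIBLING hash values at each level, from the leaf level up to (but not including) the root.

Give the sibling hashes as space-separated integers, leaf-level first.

L0 (leaves): [33, 66, 28, 57], target index=1
L1: h(33,66)=(33*31+66)%997=92 [pair 0] h(28,57)=(28*31+57)%997=925 [pair 1] -> [92, 925]
  Sibling for proof at L0: 33
L2: h(92,925)=(92*31+925)%997=786 [pair 0] -> [786]
  Sibling for proof at L1: 925
Root: 786
Proof path (sibling hashes from leaf to root): [33, 925]

Answer: 33 925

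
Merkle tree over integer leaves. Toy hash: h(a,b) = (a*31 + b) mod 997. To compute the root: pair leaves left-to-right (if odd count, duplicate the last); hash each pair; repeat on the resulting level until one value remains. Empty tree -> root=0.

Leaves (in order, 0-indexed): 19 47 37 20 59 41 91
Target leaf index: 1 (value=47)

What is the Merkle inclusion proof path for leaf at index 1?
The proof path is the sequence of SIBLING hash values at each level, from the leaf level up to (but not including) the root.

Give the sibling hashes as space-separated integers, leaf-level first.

L0 (leaves): [19, 47, 37, 20, 59, 41, 91], target index=1
L1: h(19,47)=(19*31+47)%997=636 [pair 0] h(37,20)=(37*31+20)%997=170 [pair 1] h(59,41)=(59*31+41)%997=873 [pair 2] h(91,91)=(91*31+91)%997=918 [pair 3] -> [636, 170, 873, 918]
  Sibling for proof at L0: 19
L2: h(636,170)=(636*31+170)%997=943 [pair 0] h(873,918)=(873*31+918)%997=65 [pair 1] -> [943, 65]
  Sibling for proof at L1: 170
L3: h(943,65)=(943*31+65)%997=385 [pair 0] -> [385]
  Sibling for proof at L2: 65
Root: 385
Proof path (sibling hashes from leaf to root): [19, 170, 65]

Answer: 19 170 65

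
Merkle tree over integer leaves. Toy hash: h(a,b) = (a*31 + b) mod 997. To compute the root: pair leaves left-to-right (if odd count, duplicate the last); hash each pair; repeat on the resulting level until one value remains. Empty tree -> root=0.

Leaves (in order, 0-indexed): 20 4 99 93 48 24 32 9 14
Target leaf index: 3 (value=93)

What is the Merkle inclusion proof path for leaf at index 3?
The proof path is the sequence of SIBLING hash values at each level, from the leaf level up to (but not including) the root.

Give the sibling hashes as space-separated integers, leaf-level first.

Answer: 99 624 17 132

Derivation:
L0 (leaves): [20, 4, 99, 93, 48, 24, 32, 9, 14], target index=3
L1: h(20,4)=(20*31+4)%997=624 [pair 0] h(99,93)=(99*31+93)%997=171 [pair 1] h(48,24)=(48*31+24)%997=515 [pair 2] h(32,9)=(32*31+9)%997=4 [pair 3] h(14,14)=(14*31+14)%997=448 [pair 4] -> [624, 171, 515, 4, 448]
  Sibling for proof at L0: 99
L2: h(624,171)=(624*31+171)%997=572 [pair 0] h(515,4)=(515*31+4)%997=17 [pair 1] h(448,448)=(448*31+448)%997=378 [pair 2] -> [572, 17, 378]
  Sibling for proof at L1: 624
L3: h(572,17)=(572*31+17)%997=800 [pair 0] h(378,378)=(378*31+378)%997=132 [pair 1] -> [800, 132]
  Sibling for proof at L2: 17
L4: h(800,132)=(800*31+132)%997=7 [pair 0] -> [7]
  Sibling for proof at L3: 132
Root: 7
Proof path (sibling hashes from leaf to root): [99, 624, 17, 132]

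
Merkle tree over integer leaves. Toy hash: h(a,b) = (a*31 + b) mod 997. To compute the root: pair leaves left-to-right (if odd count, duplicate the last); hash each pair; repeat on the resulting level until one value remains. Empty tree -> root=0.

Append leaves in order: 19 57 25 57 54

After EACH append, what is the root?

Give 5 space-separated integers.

Answer: 19 646 886 918 6

Derivation:
After append 19 (leaves=[19]):
  L0: [19]
  root=19
After append 57 (leaves=[19, 57]):
  L0: [19, 57]
  L1: h(19,57)=(19*31+57)%997=646 -> [646]
  root=646
After append 25 (leaves=[19, 57, 25]):
  L0: [19, 57, 25]
  L1: h(19,57)=(19*31+57)%997=646 h(25,25)=(25*31+25)%997=800 -> [646, 800]
  L2: h(646,800)=(646*31+800)%997=886 -> [886]
  root=886
After append 57 (leaves=[19, 57, 25, 57]):
  L0: [19, 57, 25, 57]
  L1: h(19,57)=(19*31+57)%997=646 h(25,57)=(25*31+57)%997=832 -> [646, 832]
  L2: h(646,832)=(646*31+832)%997=918 -> [918]
  root=918
After append 54 (leaves=[19, 57, 25, 57, 54]):
  L0: [19, 57, 25, 57, 54]
  L1: h(19,57)=(19*31+57)%997=646 h(25,57)=(25*31+57)%997=832 h(54,54)=(54*31+54)%997=731 -> [646, 832, 731]
  L2: h(646,832)=(646*31+832)%997=918 h(731,731)=(731*31+731)%997=461 -> [918, 461]
  L3: h(918,461)=(918*31+461)%997=6 -> [6]
  root=6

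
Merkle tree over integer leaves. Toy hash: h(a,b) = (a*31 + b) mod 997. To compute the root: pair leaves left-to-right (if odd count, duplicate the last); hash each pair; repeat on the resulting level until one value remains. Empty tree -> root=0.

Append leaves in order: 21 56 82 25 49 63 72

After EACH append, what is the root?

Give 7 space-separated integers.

Answer: 21 707 613 556 613 64 786

Derivation:
After append 21 (leaves=[21]):
  L0: [21]
  root=21
After append 56 (leaves=[21, 56]):
  L0: [21, 56]
  L1: h(21,56)=(21*31+56)%997=707 -> [707]
  root=707
After append 82 (leaves=[21, 56, 82]):
  L0: [21, 56, 82]
  L1: h(21,56)=(21*31+56)%997=707 h(82,82)=(82*31+82)%997=630 -> [707, 630]
  L2: h(707,630)=(707*31+630)%997=613 -> [613]
  root=613
After append 25 (leaves=[21, 56, 82, 25]):
  L0: [21, 56, 82, 25]
  L1: h(21,56)=(21*31+56)%997=707 h(82,25)=(82*31+25)%997=573 -> [707, 573]
  L2: h(707,573)=(707*31+573)%997=556 -> [556]
  root=556
After append 49 (leaves=[21, 56, 82, 25, 49]):
  L0: [21, 56, 82, 25, 49]
  L1: h(21,56)=(21*31+56)%997=707 h(82,25)=(82*31+25)%997=573 h(49,49)=(49*31+49)%997=571 -> [707, 573, 571]
  L2: h(707,573)=(707*31+573)%997=556 h(571,571)=(571*31+571)%997=326 -> [556, 326]
  L3: h(556,326)=(556*31+326)%997=613 -> [613]
  root=613
After append 63 (leaves=[21, 56, 82, 25, 49, 63]):
  L0: [21, 56, 82, 25, 49, 63]
  L1: h(21,56)=(21*31+56)%997=707 h(82,25)=(82*31+25)%997=573 h(49,63)=(49*31+63)%997=585 -> [707, 573, 585]
  L2: h(707,573)=(707*31+573)%997=556 h(585,585)=(585*31+585)%997=774 -> [556, 774]
  L3: h(556,774)=(556*31+774)%997=64 -> [64]
  root=64
After append 72 (leaves=[21, 56, 82, 25, 49, 63, 72]):
  L0: [21, 56, 82, 25, 49, 63, 72]
  L1: h(21,56)=(21*31+56)%997=707 h(82,25)=(82*31+25)%997=573 h(49,63)=(49*31+63)%997=585 h(72,72)=(72*31+72)%997=310 -> [707, 573, 585, 310]
  L2: h(707,573)=(707*31+573)%997=556 h(585,310)=(585*31+310)%997=499 -> [556, 499]
  L3: h(556,499)=(556*31+499)%997=786 -> [786]
  root=786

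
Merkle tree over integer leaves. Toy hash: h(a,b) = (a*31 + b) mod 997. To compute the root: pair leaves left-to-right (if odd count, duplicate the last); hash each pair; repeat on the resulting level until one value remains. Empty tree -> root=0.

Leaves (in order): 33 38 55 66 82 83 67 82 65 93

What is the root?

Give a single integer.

L0: [33, 38, 55, 66, 82, 83, 67, 82, 65, 93]
L1: h(33,38)=(33*31+38)%997=64 h(55,66)=(55*31+66)%997=774 h(82,83)=(82*31+83)%997=631 h(67,82)=(67*31+82)%997=165 h(65,93)=(65*31+93)%997=114 -> [64, 774, 631, 165, 114]
L2: h(64,774)=(64*31+774)%997=764 h(631,165)=(631*31+165)%997=783 h(114,114)=(114*31+114)%997=657 -> [764, 783, 657]
L3: h(764,783)=(764*31+783)%997=539 h(657,657)=(657*31+657)%997=87 -> [539, 87]
L4: h(539,87)=(539*31+87)%997=844 -> [844]

Answer: 844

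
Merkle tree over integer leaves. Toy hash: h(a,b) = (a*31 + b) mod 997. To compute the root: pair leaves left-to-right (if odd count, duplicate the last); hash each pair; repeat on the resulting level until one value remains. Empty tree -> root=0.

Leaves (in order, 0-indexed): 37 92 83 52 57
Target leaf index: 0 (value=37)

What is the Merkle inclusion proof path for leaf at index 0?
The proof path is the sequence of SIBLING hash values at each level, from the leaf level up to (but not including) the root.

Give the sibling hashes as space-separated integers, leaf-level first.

Answer: 92 631 542

Derivation:
L0 (leaves): [37, 92, 83, 52, 57], target index=0
L1: h(37,92)=(37*31+92)%997=242 [pair 0] h(83,52)=(83*31+52)%997=631 [pair 1] h(57,57)=(57*31+57)%997=827 [pair 2] -> [242, 631, 827]
  Sibling for proof at L0: 92
L2: h(242,631)=(242*31+631)%997=157 [pair 0] h(827,827)=(827*31+827)%997=542 [pair 1] -> [157, 542]
  Sibling for proof at L1: 631
L3: h(157,542)=(157*31+542)%997=424 [pair 0] -> [424]
  Sibling for proof at L2: 542
Root: 424
Proof path (sibling hashes from leaf to root): [92, 631, 542]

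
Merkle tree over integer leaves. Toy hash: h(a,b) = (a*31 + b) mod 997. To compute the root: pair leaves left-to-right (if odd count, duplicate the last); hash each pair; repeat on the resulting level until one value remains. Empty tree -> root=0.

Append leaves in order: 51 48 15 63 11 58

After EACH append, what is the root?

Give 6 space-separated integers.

After append 51 (leaves=[51]):
  L0: [51]
  root=51
After append 48 (leaves=[51, 48]):
  L0: [51, 48]
  L1: h(51,48)=(51*31+48)%997=632 -> [632]
  root=632
After append 15 (leaves=[51, 48, 15]):
  L0: [51, 48, 15]
  L1: h(51,48)=(51*31+48)%997=632 h(15,15)=(15*31+15)%997=480 -> [632, 480]
  L2: h(632,480)=(632*31+480)%997=132 -> [132]
  root=132
After append 63 (leaves=[51, 48, 15, 63]):
  L0: [51, 48, 15, 63]
  L1: h(51,48)=(51*31+48)%997=632 h(15,63)=(15*31+63)%997=528 -> [632, 528]
  L2: h(632,528)=(632*31+528)%997=180 -> [180]
  root=180
After append 11 (leaves=[51, 48, 15, 63, 11]):
  L0: [51, 48, 15, 63, 11]
  L1: h(51,48)=(51*31+48)%997=632 h(15,63)=(15*31+63)%997=528 h(11,11)=(11*31+11)%997=352 -> [632, 528, 352]
  L2: h(632,528)=(632*31+528)%997=180 h(352,352)=(352*31+352)%997=297 -> [180, 297]
  L3: h(180,297)=(180*31+297)%997=892 -> [892]
  root=892
After append 58 (leaves=[51, 48, 15, 63, 11, 58]):
  L0: [51, 48, 15, 63, 11, 58]
  L1: h(51,48)=(51*31+48)%997=632 h(15,63)=(15*31+63)%997=528 h(11,58)=(11*31+58)%997=399 -> [632, 528, 399]
  L2: h(632,528)=(632*31+528)%997=180 h(399,399)=(399*31+399)%997=804 -> [180, 804]
  L3: h(180,804)=(180*31+804)%997=402 -> [402]
  root=402

Answer: 51 632 132 180 892 402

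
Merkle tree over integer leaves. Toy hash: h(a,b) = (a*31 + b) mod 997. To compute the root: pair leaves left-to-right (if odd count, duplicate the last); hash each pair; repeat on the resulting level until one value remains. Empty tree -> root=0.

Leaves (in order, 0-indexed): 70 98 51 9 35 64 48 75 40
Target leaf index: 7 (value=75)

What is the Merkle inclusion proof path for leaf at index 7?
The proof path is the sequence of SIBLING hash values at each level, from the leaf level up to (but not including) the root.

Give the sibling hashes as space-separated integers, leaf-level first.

Answer: 48 152 114 662

Derivation:
L0 (leaves): [70, 98, 51, 9, 35, 64, 48, 75, 40], target index=7
L1: h(70,98)=(70*31+98)%997=274 [pair 0] h(51,9)=(51*31+9)%997=593 [pair 1] h(35,64)=(35*31+64)%997=152 [pair 2] h(48,75)=(48*31+75)%997=566 [pair 3] h(40,40)=(40*31+40)%997=283 [pair 4] -> [274, 593, 152, 566, 283]
  Sibling for proof at L0: 48
L2: h(274,593)=(274*31+593)%997=114 [pair 0] h(152,566)=(152*31+566)%997=293 [pair 1] h(283,283)=(283*31+283)%997=83 [pair 2] -> [114, 293, 83]
  Sibling for proof at L1: 152
L3: h(114,293)=(114*31+293)%997=836 [pair 0] h(83,83)=(83*31+83)%997=662 [pair 1] -> [836, 662]
  Sibling for proof at L2: 114
L4: h(836,662)=(836*31+662)%997=656 [pair 0] -> [656]
  Sibling for proof at L3: 662
Root: 656
Proof path (sibling hashes from leaf to root): [48, 152, 114, 662]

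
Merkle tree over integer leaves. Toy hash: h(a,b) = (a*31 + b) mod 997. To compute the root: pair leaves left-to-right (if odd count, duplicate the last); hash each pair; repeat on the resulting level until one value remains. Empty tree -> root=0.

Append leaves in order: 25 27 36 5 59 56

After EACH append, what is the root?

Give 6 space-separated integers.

After append 25 (leaves=[25]):
  L0: [25]
  root=25
After append 27 (leaves=[25, 27]):
  L0: [25, 27]
  L1: h(25,27)=(25*31+27)%997=802 -> [802]
  root=802
After append 36 (leaves=[25, 27, 36]):
  L0: [25, 27, 36]
  L1: h(25,27)=(25*31+27)%997=802 h(36,36)=(36*31+36)%997=155 -> [802, 155]
  L2: h(802,155)=(802*31+155)%997=92 -> [92]
  root=92
After append 5 (leaves=[25, 27, 36, 5]):
  L0: [25, 27, 36, 5]
  L1: h(25,27)=(25*31+27)%997=802 h(36,5)=(36*31+5)%997=124 -> [802, 124]
  L2: h(802,124)=(802*31+124)%997=61 -> [61]
  root=61
After append 59 (leaves=[25, 27, 36, 5, 59]):
  L0: [25, 27, 36, 5, 59]
  L1: h(25,27)=(25*31+27)%997=802 h(36,5)=(36*31+5)%997=124 h(59,59)=(59*31+59)%997=891 -> [802, 124, 891]
  L2: h(802,124)=(802*31+124)%997=61 h(891,891)=(891*31+891)%997=596 -> [61, 596]
  L3: h(61,596)=(61*31+596)%997=493 -> [493]
  root=493
After append 56 (leaves=[25, 27, 36, 5, 59, 56]):
  L0: [25, 27, 36, 5, 59, 56]
  L1: h(25,27)=(25*31+27)%997=802 h(36,5)=(36*31+5)%997=124 h(59,56)=(59*31+56)%997=888 -> [802, 124, 888]
  L2: h(802,124)=(802*31+124)%997=61 h(888,888)=(888*31+888)%997=500 -> [61, 500]
  L3: h(61,500)=(61*31+500)%997=397 -> [397]
  root=397

Answer: 25 802 92 61 493 397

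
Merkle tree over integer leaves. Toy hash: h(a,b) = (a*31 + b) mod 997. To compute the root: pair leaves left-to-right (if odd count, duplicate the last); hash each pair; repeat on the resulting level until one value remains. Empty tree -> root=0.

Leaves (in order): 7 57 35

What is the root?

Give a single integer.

L0: [7, 57, 35]
L1: h(7,57)=(7*31+57)%997=274 h(35,35)=(35*31+35)%997=123 -> [274, 123]
L2: h(274,123)=(274*31+123)%997=641 -> [641]

Answer: 641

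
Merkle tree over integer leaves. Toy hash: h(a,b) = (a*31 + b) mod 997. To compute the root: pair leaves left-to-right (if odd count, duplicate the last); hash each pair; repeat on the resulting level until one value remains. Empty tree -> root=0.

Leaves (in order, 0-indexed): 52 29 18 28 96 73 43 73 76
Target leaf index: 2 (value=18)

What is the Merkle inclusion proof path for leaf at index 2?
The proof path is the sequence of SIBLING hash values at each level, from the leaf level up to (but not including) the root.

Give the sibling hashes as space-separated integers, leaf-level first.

L0 (leaves): [52, 29, 18, 28, 96, 73, 43, 73, 76], target index=2
L1: h(52,29)=(52*31+29)%997=644 [pair 0] h(18,28)=(18*31+28)%997=586 [pair 1] h(96,73)=(96*31+73)%997=58 [pair 2] h(43,73)=(43*31+73)%997=409 [pair 3] h(76,76)=(76*31+76)%997=438 [pair 4] -> [644, 586, 58, 409, 438]
  Sibling for proof at L0: 28
L2: h(644,586)=(644*31+586)%997=610 [pair 0] h(58,409)=(58*31+409)%997=213 [pair 1] h(438,438)=(438*31+438)%997=58 [pair 2] -> [610, 213, 58]
  Sibling for proof at L1: 644
L3: h(610,213)=(610*31+213)%997=180 [pair 0] h(58,58)=(58*31+58)%997=859 [pair 1] -> [180, 859]
  Sibling for proof at L2: 213
L4: h(180,859)=(180*31+859)%997=457 [pair 0] -> [457]
  Sibling for proof at L3: 859
Root: 457
Proof path (sibling hashes from leaf to root): [28, 644, 213, 859]

Answer: 28 644 213 859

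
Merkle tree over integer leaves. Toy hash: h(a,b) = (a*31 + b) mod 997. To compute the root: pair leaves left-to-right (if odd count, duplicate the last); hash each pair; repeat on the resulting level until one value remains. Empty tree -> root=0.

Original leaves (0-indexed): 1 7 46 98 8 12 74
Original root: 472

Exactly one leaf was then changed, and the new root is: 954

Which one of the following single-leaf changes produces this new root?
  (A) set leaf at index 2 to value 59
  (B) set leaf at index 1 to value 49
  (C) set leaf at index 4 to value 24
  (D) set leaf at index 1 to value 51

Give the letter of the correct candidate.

Answer: B

Derivation:
Original leaves: [1, 7, 46, 98, 8, 12, 74]
Target new root: 954
Try each candidate change and compute the resulting root:
Candidate A: set leaf[2] = 59 -> leaves = [1, 7, 59, 98, 8, 12, 74]
  L0: [1, 7, 59, 98, 8, 12, 74]
  L1: h(1,7)=(1*31+7)%997=38 h(59,98)=(59*31+98)%997=930 h(8,12)=(8*31+12)%997=260 h(74,74)=(74*31+74)%997=374 -> [38, 930, 260, 374]
  L2: h(38,930)=(38*31+930)%997=114 h(260,374)=(260*31+374)%997=458 -> [114, 458]
  L3: h(114,458)=(114*31+458)%997=4 -> [4]
  root = 4 != target 954
Candidate B: set leaf[1] = 49 -> leaves = [1, 49, 46, 98, 8, 12, 74]
  L0: [1, 49, 46, 98, 8, 12, 74]
  L1: h(1,49)=(1*31+49)%997=80 h(46,98)=(46*31+98)%997=527 h(8,12)=(8*31+12)%997=260 h(74,74)=(74*31+74)%997=374 -> [80, 527, 260, 374]
  L2: h(80,527)=(80*31+527)%997=16 h(260,374)=(260*31+374)%997=458 -> [16, 458]
  L3: h(16,458)=(16*31+458)%997=954 -> [954]
  root = 954 == target 954  ** MATCH **
Candidate C: set leaf[4] = 24 -> leaves = [1, 7, 46, 98, 24, 12, 74]
  L0: [1, 7, 46, 98, 24, 12, 74]
  L1: h(1,7)=(1*31+7)%997=38 h(46,98)=(46*31+98)%997=527 h(24,12)=(24*31+12)%997=756 h(74,74)=(74*31+74)%997=374 -> [38, 527, 756, 374]
  L2: h(38,527)=(38*31+527)%997=708 h(756,374)=(756*31+374)%997=879 -> [708, 879]
  L3: h(708,879)=(708*31+879)%997=893 -> [893]
  root = 893 != target 954
Candidate D: set leaf[1] = 51 -> leaves = [1, 51, 46, 98, 8, 12, 74]
  L0: [1, 51, 46, 98, 8, 12, 74]
  L1: h(1,51)=(1*31+51)%997=82 h(46,98)=(46*31+98)%997=527 h(8,12)=(8*31+12)%997=260 h(74,74)=(74*31+74)%997=374 -> [82, 527, 260, 374]
  L2: h(82,527)=(82*31+527)%997=78 h(260,374)=(260*31+374)%997=458 -> [78, 458]
  L3: h(78,458)=(78*31+458)%997=882 -> [882]
  root = 882 != target 954
Candidate B produces the target root.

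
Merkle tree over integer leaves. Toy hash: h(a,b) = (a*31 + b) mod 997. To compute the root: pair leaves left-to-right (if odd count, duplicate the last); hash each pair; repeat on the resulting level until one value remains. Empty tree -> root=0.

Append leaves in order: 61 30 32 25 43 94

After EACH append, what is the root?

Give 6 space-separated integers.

After append 61 (leaves=[61]):
  L0: [61]
  root=61
After append 30 (leaves=[61, 30]):
  L0: [61, 30]
  L1: h(61,30)=(61*31+30)%997=924 -> [924]
  root=924
After append 32 (leaves=[61, 30, 32]):
  L0: [61, 30, 32]
  L1: h(61,30)=(61*31+30)%997=924 h(32,32)=(32*31+32)%997=27 -> [924, 27]
  L2: h(924,27)=(924*31+27)%997=755 -> [755]
  root=755
After append 25 (leaves=[61, 30, 32, 25]):
  L0: [61, 30, 32, 25]
  L1: h(61,30)=(61*31+30)%997=924 h(32,25)=(32*31+25)%997=20 -> [924, 20]
  L2: h(924,20)=(924*31+20)%997=748 -> [748]
  root=748
After append 43 (leaves=[61, 30, 32, 25, 43]):
  L0: [61, 30, 32, 25, 43]
  L1: h(61,30)=(61*31+30)%997=924 h(32,25)=(32*31+25)%997=20 h(43,43)=(43*31+43)%997=379 -> [924, 20, 379]
  L2: h(924,20)=(924*31+20)%997=748 h(379,379)=(379*31+379)%997=164 -> [748, 164]
  L3: h(748,164)=(748*31+164)%997=421 -> [421]
  root=421
After append 94 (leaves=[61, 30, 32, 25, 43, 94]):
  L0: [61, 30, 32, 25, 43, 94]
  L1: h(61,30)=(61*31+30)%997=924 h(32,25)=(32*31+25)%997=20 h(43,94)=(43*31+94)%997=430 -> [924, 20, 430]
  L2: h(924,20)=(924*31+20)%997=748 h(430,430)=(430*31+430)%997=799 -> [748, 799]
  L3: h(748,799)=(748*31+799)%997=59 -> [59]
  root=59

Answer: 61 924 755 748 421 59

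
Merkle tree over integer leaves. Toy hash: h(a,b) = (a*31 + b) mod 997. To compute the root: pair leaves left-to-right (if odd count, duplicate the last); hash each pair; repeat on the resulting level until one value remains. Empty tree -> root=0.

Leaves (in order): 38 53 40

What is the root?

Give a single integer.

L0: [38, 53, 40]
L1: h(38,53)=(38*31+53)%997=234 h(40,40)=(40*31+40)%997=283 -> [234, 283]
L2: h(234,283)=(234*31+283)%997=558 -> [558]

Answer: 558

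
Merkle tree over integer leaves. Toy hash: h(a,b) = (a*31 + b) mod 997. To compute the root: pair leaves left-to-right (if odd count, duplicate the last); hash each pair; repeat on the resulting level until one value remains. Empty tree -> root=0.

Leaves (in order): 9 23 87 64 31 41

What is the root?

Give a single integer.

L0: [9, 23, 87, 64, 31, 41]
L1: h(9,23)=(9*31+23)%997=302 h(87,64)=(87*31+64)%997=767 h(31,41)=(31*31+41)%997=5 -> [302, 767, 5]
L2: h(302,767)=(302*31+767)%997=159 h(5,5)=(5*31+5)%997=160 -> [159, 160]
L3: h(159,160)=(159*31+160)%997=104 -> [104]

Answer: 104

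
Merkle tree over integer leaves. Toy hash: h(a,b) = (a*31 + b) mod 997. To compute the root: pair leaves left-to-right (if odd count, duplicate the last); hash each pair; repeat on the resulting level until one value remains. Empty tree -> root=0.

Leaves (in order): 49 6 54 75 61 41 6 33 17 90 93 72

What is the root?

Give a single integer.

Answer: 622

Derivation:
L0: [49, 6, 54, 75, 61, 41, 6, 33, 17, 90, 93, 72]
L1: h(49,6)=(49*31+6)%997=528 h(54,75)=(54*31+75)%997=752 h(61,41)=(61*31+41)%997=935 h(6,33)=(6*31+33)%997=219 h(17,90)=(17*31+90)%997=617 h(93,72)=(93*31+72)%997=961 -> [528, 752, 935, 219, 617, 961]
L2: h(528,752)=(528*31+752)%997=171 h(935,219)=(935*31+219)%997=291 h(617,961)=(617*31+961)%997=148 -> [171, 291, 148]
L3: h(171,291)=(171*31+291)%997=607 h(148,148)=(148*31+148)%997=748 -> [607, 748]
L4: h(607,748)=(607*31+748)%997=622 -> [622]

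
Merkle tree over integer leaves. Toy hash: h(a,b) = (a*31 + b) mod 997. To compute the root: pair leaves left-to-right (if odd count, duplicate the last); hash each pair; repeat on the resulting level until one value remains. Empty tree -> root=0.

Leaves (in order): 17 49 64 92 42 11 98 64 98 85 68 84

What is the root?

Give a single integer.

Answer: 23

Derivation:
L0: [17, 49, 64, 92, 42, 11, 98, 64, 98, 85, 68, 84]
L1: h(17,49)=(17*31+49)%997=576 h(64,92)=(64*31+92)%997=82 h(42,11)=(42*31+11)%997=316 h(98,64)=(98*31+64)%997=111 h(98,85)=(98*31+85)%997=132 h(68,84)=(68*31+84)%997=198 -> [576, 82, 316, 111, 132, 198]
L2: h(576,82)=(576*31+82)%997=989 h(316,111)=(316*31+111)%997=934 h(132,198)=(132*31+198)%997=302 -> [989, 934, 302]
L3: h(989,934)=(989*31+934)%997=686 h(302,302)=(302*31+302)%997=691 -> [686, 691]
L4: h(686,691)=(686*31+691)%997=23 -> [23]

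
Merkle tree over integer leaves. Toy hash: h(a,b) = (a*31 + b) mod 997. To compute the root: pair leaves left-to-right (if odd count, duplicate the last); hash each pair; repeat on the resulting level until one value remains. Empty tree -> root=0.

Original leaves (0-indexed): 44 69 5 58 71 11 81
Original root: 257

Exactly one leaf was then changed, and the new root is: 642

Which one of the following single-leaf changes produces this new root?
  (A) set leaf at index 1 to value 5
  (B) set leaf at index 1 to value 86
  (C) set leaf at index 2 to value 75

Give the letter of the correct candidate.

Original leaves: [44, 69, 5, 58, 71, 11, 81]
Target new root: 642
Try each candidate change and compute the resulting root:
Candidate A: set leaf[1] = 5 -> leaves = [44, 5, 5, 58, 71, 11, 81]
  L0: [44, 5, 5, 58, 71, 11, 81]
  L1: h(44,5)=(44*31+5)%997=372 h(5,58)=(5*31+58)%997=213 h(71,11)=(71*31+11)%997=218 h(81,81)=(81*31+81)%997=598 -> [372, 213, 218, 598]
  L2: h(372,213)=(372*31+213)%997=778 h(218,598)=(218*31+598)%997=377 -> [778, 377]
  L3: h(778,377)=(778*31+377)%997=567 -> [567]
  root = 567 != target 642
Candidate B: set leaf[1] = 86 -> leaves = [44, 86, 5, 58, 71, 11, 81]
  L0: [44, 86, 5, 58, 71, 11, 81]
  L1: h(44,86)=(44*31+86)%997=453 h(5,58)=(5*31+58)%997=213 h(71,11)=(71*31+11)%997=218 h(81,81)=(81*31+81)%997=598 -> [453, 213, 218, 598]
  L2: h(453,213)=(453*31+213)%997=298 h(218,598)=(218*31+598)%997=377 -> [298, 377]
  L3: h(298,377)=(298*31+377)%997=642 -> [642]
  root = 642 == target 642  ** MATCH **
Candidate C: set leaf[2] = 75 -> leaves = [44, 69, 75, 58, 71, 11, 81]
  L0: [44, 69, 75, 58, 71, 11, 81]
  L1: h(44,69)=(44*31+69)%997=436 h(75,58)=(75*31+58)%997=389 h(71,11)=(71*31+11)%997=218 h(81,81)=(81*31+81)%997=598 -> [436, 389, 218, 598]
  L2: h(436,389)=(436*31+389)%997=944 h(218,598)=(218*31+598)%997=377 -> [944, 377]
  L3: h(944,377)=(944*31+377)%997=728 -> [728]
  root = 728 != target 642
Candidate B produces the target root.

Answer: B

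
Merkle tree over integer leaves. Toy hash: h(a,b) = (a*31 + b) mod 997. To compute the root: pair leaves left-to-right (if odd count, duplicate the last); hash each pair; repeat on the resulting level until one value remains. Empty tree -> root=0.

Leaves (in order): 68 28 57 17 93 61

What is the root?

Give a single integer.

Answer: 832

Derivation:
L0: [68, 28, 57, 17, 93, 61]
L1: h(68,28)=(68*31+28)%997=142 h(57,17)=(57*31+17)%997=787 h(93,61)=(93*31+61)%997=950 -> [142, 787, 950]
L2: h(142,787)=(142*31+787)%997=204 h(950,950)=(950*31+950)%997=490 -> [204, 490]
L3: h(204,490)=(204*31+490)%997=832 -> [832]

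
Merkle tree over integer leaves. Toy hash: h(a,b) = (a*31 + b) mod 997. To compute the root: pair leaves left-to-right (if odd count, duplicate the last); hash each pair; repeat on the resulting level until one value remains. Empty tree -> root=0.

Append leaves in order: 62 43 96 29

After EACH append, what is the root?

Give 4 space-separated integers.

After append 62 (leaves=[62]):
  L0: [62]
  root=62
After append 43 (leaves=[62, 43]):
  L0: [62, 43]
  L1: h(62,43)=(62*31+43)%997=968 -> [968]
  root=968
After append 96 (leaves=[62, 43, 96]):
  L0: [62, 43, 96]
  L1: h(62,43)=(62*31+43)%997=968 h(96,96)=(96*31+96)%997=81 -> [968, 81]
  L2: h(968,81)=(968*31+81)%997=179 -> [179]
  root=179
After append 29 (leaves=[62, 43, 96, 29]):
  L0: [62, 43, 96, 29]
  L1: h(62,43)=(62*31+43)%997=968 h(96,29)=(96*31+29)%997=14 -> [968, 14]
  L2: h(968,14)=(968*31+14)%997=112 -> [112]
  root=112

Answer: 62 968 179 112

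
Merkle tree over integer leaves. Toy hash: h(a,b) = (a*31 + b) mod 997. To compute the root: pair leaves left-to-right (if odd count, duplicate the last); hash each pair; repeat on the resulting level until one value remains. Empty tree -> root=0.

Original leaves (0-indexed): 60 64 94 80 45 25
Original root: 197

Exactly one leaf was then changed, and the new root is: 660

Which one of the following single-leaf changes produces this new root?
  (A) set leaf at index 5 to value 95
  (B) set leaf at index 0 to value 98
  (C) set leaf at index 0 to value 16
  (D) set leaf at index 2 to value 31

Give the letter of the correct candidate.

Original leaves: [60, 64, 94, 80, 45, 25]
Target new root: 660
Try each candidate change and compute the resulting root:
Candidate A: set leaf[5] = 95 -> leaves = [60, 64, 94, 80, 45, 95]
  L0: [60, 64, 94, 80, 45, 95]
  L1: h(60,64)=(60*31+64)%997=927 h(94,80)=(94*31+80)%997=3 h(45,95)=(45*31+95)%997=493 -> [927, 3, 493]
  L2: h(927,3)=(927*31+3)%997=824 h(493,493)=(493*31+493)%997=821 -> [824, 821]
  L3: h(824,821)=(824*31+821)%997=443 -> [443]
  root = 443 != target 660
Candidate B: set leaf[0] = 98 -> leaves = [98, 64, 94, 80, 45, 25]
  L0: [98, 64, 94, 80, 45, 25]
  L1: h(98,64)=(98*31+64)%997=111 h(94,80)=(94*31+80)%997=3 h(45,25)=(45*31+25)%997=423 -> [111, 3, 423]
  L2: h(111,3)=(111*31+3)%997=453 h(423,423)=(423*31+423)%997=575 -> [453, 575]
  L3: h(453,575)=(453*31+575)%997=660 -> [660]
  root = 660 == target 660  ** MATCH **
Candidate C: set leaf[0] = 16 -> leaves = [16, 64, 94, 80, 45, 25]
  L0: [16, 64, 94, 80, 45, 25]
  L1: h(16,64)=(16*31+64)%997=560 h(94,80)=(94*31+80)%997=3 h(45,25)=(45*31+25)%997=423 -> [560, 3, 423]
  L2: h(560,3)=(560*31+3)%997=414 h(423,423)=(423*31+423)%997=575 -> [414, 575]
  L3: h(414,575)=(414*31+575)%997=448 -> [448]
  root = 448 != target 660
Candidate D: set leaf[2] = 31 -> leaves = [60, 64, 31, 80, 45, 25]
  L0: [60, 64, 31, 80, 45, 25]
  L1: h(60,64)=(60*31+64)%997=927 h(31,80)=(31*31+80)%997=44 h(45,25)=(45*31+25)%997=423 -> [927, 44, 423]
  L2: h(927,44)=(927*31+44)%997=865 h(423,423)=(423*31+423)%997=575 -> [865, 575]
  L3: h(865,575)=(865*31+575)%997=471 -> [471]
  root = 471 != target 660
Candidate B produces the target root.

Answer: B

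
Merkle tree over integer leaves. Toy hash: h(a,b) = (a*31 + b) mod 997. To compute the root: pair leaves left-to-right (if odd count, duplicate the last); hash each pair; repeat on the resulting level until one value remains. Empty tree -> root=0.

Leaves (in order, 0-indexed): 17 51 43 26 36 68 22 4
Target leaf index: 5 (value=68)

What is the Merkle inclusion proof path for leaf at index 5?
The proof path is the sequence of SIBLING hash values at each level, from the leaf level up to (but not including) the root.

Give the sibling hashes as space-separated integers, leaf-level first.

L0 (leaves): [17, 51, 43, 26, 36, 68, 22, 4], target index=5
L1: h(17,51)=(17*31+51)%997=578 [pair 0] h(43,26)=(43*31+26)%997=362 [pair 1] h(36,68)=(36*31+68)%997=187 [pair 2] h(22,4)=(22*31+4)%997=686 [pair 3] -> [578, 362, 187, 686]
  Sibling for proof at L0: 36
L2: h(578,362)=(578*31+362)%997=334 [pair 0] h(187,686)=(187*31+686)%997=501 [pair 1] -> [334, 501]
  Sibling for proof at L1: 686
L3: h(334,501)=(334*31+501)%997=885 [pair 0] -> [885]
  Sibling for proof at L2: 334
Root: 885
Proof path (sibling hashes from leaf to root): [36, 686, 334]

Answer: 36 686 334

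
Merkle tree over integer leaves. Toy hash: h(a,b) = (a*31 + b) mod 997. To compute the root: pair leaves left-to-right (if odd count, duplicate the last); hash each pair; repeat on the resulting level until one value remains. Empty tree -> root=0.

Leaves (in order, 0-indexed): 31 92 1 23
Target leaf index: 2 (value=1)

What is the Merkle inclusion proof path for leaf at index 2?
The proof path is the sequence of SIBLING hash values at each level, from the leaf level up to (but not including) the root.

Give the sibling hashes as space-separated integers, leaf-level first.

L0 (leaves): [31, 92, 1, 23], target index=2
L1: h(31,92)=(31*31+92)%997=56 [pair 0] h(1,23)=(1*31+23)%997=54 [pair 1] -> [56, 54]
  Sibling for proof at L0: 23
L2: h(56,54)=(56*31+54)%997=793 [pair 0] -> [793]
  Sibling for proof at L1: 56
Root: 793
Proof path (sibling hashes from leaf to root): [23, 56]

Answer: 23 56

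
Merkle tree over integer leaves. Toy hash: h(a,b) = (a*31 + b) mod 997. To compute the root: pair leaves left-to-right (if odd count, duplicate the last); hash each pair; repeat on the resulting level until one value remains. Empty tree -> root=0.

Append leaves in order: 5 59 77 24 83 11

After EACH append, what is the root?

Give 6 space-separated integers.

Answer: 5 214 125 72 485 175

Derivation:
After append 5 (leaves=[5]):
  L0: [5]
  root=5
After append 59 (leaves=[5, 59]):
  L0: [5, 59]
  L1: h(5,59)=(5*31+59)%997=214 -> [214]
  root=214
After append 77 (leaves=[5, 59, 77]):
  L0: [5, 59, 77]
  L1: h(5,59)=(5*31+59)%997=214 h(77,77)=(77*31+77)%997=470 -> [214, 470]
  L2: h(214,470)=(214*31+470)%997=125 -> [125]
  root=125
After append 24 (leaves=[5, 59, 77, 24]):
  L0: [5, 59, 77, 24]
  L1: h(5,59)=(5*31+59)%997=214 h(77,24)=(77*31+24)%997=417 -> [214, 417]
  L2: h(214,417)=(214*31+417)%997=72 -> [72]
  root=72
After append 83 (leaves=[5, 59, 77, 24, 83]):
  L0: [5, 59, 77, 24, 83]
  L1: h(5,59)=(5*31+59)%997=214 h(77,24)=(77*31+24)%997=417 h(83,83)=(83*31+83)%997=662 -> [214, 417, 662]
  L2: h(214,417)=(214*31+417)%997=72 h(662,662)=(662*31+662)%997=247 -> [72, 247]
  L3: h(72,247)=(72*31+247)%997=485 -> [485]
  root=485
After append 11 (leaves=[5, 59, 77, 24, 83, 11]):
  L0: [5, 59, 77, 24, 83, 11]
  L1: h(5,59)=(5*31+59)%997=214 h(77,24)=(77*31+24)%997=417 h(83,11)=(83*31+11)%997=590 -> [214, 417, 590]
  L2: h(214,417)=(214*31+417)%997=72 h(590,590)=(590*31+590)%997=934 -> [72, 934]
  L3: h(72,934)=(72*31+934)%997=175 -> [175]
  root=175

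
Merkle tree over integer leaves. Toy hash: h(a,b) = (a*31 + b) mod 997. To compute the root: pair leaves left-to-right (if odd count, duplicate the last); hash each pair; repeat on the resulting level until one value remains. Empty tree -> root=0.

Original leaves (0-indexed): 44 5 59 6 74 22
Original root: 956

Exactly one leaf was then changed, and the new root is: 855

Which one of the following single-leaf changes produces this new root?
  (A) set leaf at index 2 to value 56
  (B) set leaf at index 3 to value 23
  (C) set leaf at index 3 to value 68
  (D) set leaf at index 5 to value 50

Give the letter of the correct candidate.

Original leaves: [44, 5, 59, 6, 74, 22]
Target new root: 855
Try each candidate change and compute the resulting root:
Candidate A: set leaf[2] = 56 -> leaves = [44, 5, 56, 6, 74, 22]
  L0: [44, 5, 56, 6, 74, 22]
  L1: h(44,5)=(44*31+5)%997=372 h(56,6)=(56*31+6)%997=745 h(74,22)=(74*31+22)%997=322 -> [372, 745, 322]
  L2: h(372,745)=(372*31+745)%997=313 h(322,322)=(322*31+322)%997=334 -> [313, 334]
  L3: h(313,334)=(313*31+334)%997=67 -> [67]
  root = 67 != target 855
Candidate B: set leaf[3] = 23 -> leaves = [44, 5, 59, 23, 74, 22]
  L0: [44, 5, 59, 23, 74, 22]
  L1: h(44,5)=(44*31+5)%997=372 h(59,23)=(59*31+23)%997=855 h(74,22)=(74*31+22)%997=322 -> [372, 855, 322]
  L2: h(372,855)=(372*31+855)%997=423 h(322,322)=(322*31+322)%997=334 -> [423, 334]
  L3: h(423,334)=(423*31+334)%997=486 -> [486]
  root = 486 != target 855
Candidate C: set leaf[3] = 68 -> leaves = [44, 5, 59, 68, 74, 22]
  L0: [44, 5, 59, 68, 74, 22]
  L1: h(44,5)=(44*31+5)%997=372 h(59,68)=(59*31+68)%997=900 h(74,22)=(74*31+22)%997=322 -> [372, 900, 322]
  L2: h(372,900)=(372*31+900)%997=468 h(322,322)=(322*31+322)%997=334 -> [468, 334]
  L3: h(468,334)=(468*31+334)%997=884 -> [884]
  root = 884 != target 855
Candidate D: set leaf[5] = 50 -> leaves = [44, 5, 59, 6, 74, 50]
  L0: [44, 5, 59, 6, 74, 50]
  L1: h(44,5)=(44*31+5)%997=372 h(59,6)=(59*31+6)%997=838 h(74,50)=(74*31+50)%997=350 -> [372, 838, 350]
  L2: h(372,838)=(372*31+838)%997=406 h(350,350)=(350*31+350)%997=233 -> [406, 233]
  L3: h(406,233)=(406*31+233)%997=855 -> [855]
  root = 855 == target 855  ** MATCH **
Candidate D produces the target root.

Answer: D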